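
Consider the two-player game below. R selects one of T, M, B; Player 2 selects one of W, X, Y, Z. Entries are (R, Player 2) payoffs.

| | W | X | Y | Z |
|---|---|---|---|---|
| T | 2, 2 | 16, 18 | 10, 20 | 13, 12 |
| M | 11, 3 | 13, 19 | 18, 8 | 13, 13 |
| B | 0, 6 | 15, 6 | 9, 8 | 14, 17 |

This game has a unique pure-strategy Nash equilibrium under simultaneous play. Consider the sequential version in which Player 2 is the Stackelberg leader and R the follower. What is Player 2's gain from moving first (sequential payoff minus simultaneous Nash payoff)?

1

R best-responds to each possible Player 2 move:
- W: R compares 2, 11, 0 and picks M; Player 2 would get 3.
- X: R compares 16, 13, 15 and picks T; Player 2 would get 18.
- Y: R compares 10, 18, 9 and picks M; Player 2 would get 8.
- Z: R compares 13, 13, 14 and picks B; Player 2 would get 17.
Maximizing over 3, 18, 8, 17, Player 2 chooses X. Subgame-perfect outcome: (T, X) with payoffs (16, 18).
Now find the simultaneous Nash equilibrium.
R's best replies: W→M; X→T; Y→M; Z→B.
Player 2's best replies: T→Y; M→X; B→Z.
The unique mutual best reply is (B, Z), giving (14, 17).
Player 2's commitment gain: 18 − 17 = 1.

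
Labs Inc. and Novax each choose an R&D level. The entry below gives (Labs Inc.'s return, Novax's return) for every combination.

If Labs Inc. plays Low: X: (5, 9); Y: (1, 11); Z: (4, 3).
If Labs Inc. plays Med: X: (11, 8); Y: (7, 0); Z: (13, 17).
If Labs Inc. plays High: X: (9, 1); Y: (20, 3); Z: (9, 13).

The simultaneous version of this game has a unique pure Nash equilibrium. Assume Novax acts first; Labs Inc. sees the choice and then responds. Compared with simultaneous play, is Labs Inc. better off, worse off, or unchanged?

unchanged

Work backward from Labs Inc.'s decision.
- X → Labs Inc. plays Med (best of 5, 11, 9); Novax gets 8.
- Y → Labs Inc. plays High (best of 1, 7, 20); Novax gets 3.
- Z → Labs Inc. plays Med (best of 4, 13, 9); Novax gets 17.
Maximizing over 8, 3, 17, Novax chooses Z. Subgame-perfect outcome: (Med, Z) with payoffs (13, 17).
Now find the simultaneous Nash equilibrium.
Labs Inc.'s best replies: X→Med; Y→High; Z→Med.
Novax's best replies: Low→Y; Med→Z; High→Z.
The unique mutual best reply is (Med, Z), giving (13, 17).
Labs Inc. earns 13 sequentially versus 13 at the Nash outcome: unchanged.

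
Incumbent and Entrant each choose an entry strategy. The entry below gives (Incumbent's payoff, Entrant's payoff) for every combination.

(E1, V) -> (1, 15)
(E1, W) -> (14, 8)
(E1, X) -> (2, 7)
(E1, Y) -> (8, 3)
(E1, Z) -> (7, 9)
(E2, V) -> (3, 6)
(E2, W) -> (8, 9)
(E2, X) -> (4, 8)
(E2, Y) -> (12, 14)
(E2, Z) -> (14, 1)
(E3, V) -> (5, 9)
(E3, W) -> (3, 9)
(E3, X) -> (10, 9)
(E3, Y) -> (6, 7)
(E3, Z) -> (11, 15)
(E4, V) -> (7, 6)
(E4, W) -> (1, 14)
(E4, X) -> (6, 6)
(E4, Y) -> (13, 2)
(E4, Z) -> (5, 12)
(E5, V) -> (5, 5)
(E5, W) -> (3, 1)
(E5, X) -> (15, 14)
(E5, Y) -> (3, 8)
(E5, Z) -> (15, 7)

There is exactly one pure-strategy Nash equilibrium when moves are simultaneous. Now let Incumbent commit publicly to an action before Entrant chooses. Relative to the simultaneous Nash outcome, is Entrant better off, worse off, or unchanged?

Solve by backward induction (Incumbent leads).
- E1: BR = V, leader payoff 1.
- E2: BR = Y, leader payoff 12.
- E3: BR = Z, leader payoff 11.
- E4: BR = W, leader payoff 1.
- E5: BR = X, leader payoff 15.
Among 1, 12, 11, 1, 15, the best is 15 at E5. Subgame-perfect outcome: (E5, X) with payoffs (15, 14).
Now find the simultaneous Nash equilibrium.
Incumbent's best replies: V→E4; W→E1; X→E5; Y→E4; Z→E5.
Entrant's best replies: E1→V; E2→Y; E3→Z; E4→W; E5→X.
Only (E5, X) has each player best-responding; Nash payoffs (15, 14).
Entrant earns 14 sequentially versus 14 at the Nash outcome: unchanged.

unchanged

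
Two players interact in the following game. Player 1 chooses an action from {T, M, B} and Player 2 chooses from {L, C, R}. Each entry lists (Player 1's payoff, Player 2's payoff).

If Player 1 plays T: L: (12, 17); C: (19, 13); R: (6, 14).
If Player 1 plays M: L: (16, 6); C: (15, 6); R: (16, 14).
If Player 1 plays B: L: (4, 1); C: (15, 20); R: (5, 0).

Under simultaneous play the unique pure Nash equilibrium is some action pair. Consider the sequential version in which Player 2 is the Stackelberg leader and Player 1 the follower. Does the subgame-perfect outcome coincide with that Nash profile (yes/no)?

Work backward from Player 1's decision.
- L: Player 1 compares 12, 16, 4 and picks M; Player 2 would get 6.
- C: Player 1 compares 19, 15, 15 and picks T; Player 2 would get 13.
- R: Player 1 compares 6, 16, 5 and picks M; Player 2 would get 14.
Player 2's induced payoffs are 6, 13, 14, so Player 2 commits to R. Subgame-perfect outcome: (M, R) with payoffs (16, 14).
Under simultaneous play:
Player 1's best replies: L→M; C→T; R→M.
Player 2's best replies: T→L; M→R; B→C.
The unique mutual best reply is (M, R), giving (16, 14).
Sequential outcome (M, R) coincides with the Nash profile (M, R).

yes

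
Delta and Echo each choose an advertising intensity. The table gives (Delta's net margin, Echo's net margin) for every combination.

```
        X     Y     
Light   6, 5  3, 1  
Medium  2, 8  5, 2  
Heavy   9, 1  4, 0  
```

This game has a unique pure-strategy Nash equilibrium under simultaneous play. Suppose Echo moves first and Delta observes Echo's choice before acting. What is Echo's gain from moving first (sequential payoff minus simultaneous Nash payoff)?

Solve by backward induction (Echo leads).
- X: Delta compares 6, 2, 9 and picks Heavy; Echo would get 1.
- Y: Delta compares 3, 5, 4 and picks Medium; Echo would get 2.
Among 1, 2, the best is 2 at Y. Subgame-perfect outcome: (Medium, Y) with payoffs (5, 2).
Now find the simultaneous Nash equilibrium.
Delta's best replies: X→Heavy; Y→Medium.
Echo's best replies: Light→X; Medium→X; Heavy→X.
The unique mutual best reply is (Heavy, X), giving (9, 1).
Echo's commitment gain: 2 − 1 = 1.

1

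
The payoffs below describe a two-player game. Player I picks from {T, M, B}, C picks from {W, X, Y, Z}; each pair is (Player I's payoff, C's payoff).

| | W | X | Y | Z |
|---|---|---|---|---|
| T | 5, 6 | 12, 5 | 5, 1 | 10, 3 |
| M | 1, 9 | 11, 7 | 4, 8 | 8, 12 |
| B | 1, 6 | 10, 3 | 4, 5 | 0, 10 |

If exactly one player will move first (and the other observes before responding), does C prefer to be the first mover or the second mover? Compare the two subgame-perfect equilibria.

second

If Player I leads: C's best replies are T→W, M→Z, B→Z; Player I's induced payoffs 5, 8, 0; outcome (M, Z), payoffs (8, 12).
If C leads: Player I's best replies are W→T, X→T, Y→T, Z→T; C's induced payoffs 6, 5, 1, 3; outcome (T, W), payoffs (5, 6).
C gets 6 moving first and 12 moving second, so C prefers to move second.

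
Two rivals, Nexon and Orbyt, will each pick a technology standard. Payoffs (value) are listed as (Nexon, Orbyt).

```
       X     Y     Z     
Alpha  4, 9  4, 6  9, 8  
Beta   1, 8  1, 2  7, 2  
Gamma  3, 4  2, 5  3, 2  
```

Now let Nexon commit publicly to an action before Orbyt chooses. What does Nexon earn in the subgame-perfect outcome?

Backward induction with Nexon moving first.
- Alpha: BR = X, leader payoff 4.
- Beta: BR = X, leader payoff 1.
- Gamma: BR = Y, leader payoff 2.
Among 4, 1, 2, the best is 4 at Alpha. Subgame-perfect outcome: (Alpha, X) with payoffs (4, 9).

4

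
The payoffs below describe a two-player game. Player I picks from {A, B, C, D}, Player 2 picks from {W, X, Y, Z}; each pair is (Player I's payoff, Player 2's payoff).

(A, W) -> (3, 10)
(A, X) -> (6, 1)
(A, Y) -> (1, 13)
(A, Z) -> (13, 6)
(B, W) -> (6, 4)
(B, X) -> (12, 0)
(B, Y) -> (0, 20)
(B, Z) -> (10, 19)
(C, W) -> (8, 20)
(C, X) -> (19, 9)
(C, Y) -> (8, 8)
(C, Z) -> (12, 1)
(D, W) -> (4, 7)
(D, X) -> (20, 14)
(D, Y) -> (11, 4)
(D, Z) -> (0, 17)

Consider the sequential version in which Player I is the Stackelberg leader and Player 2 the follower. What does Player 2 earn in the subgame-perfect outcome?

20

Work backward from Player 2's decision.
- A: BR = Y, leader payoff 1.
- B: BR = Y, leader payoff 0.
- C: BR = W, leader payoff 8.
- D: BR = Z, leader payoff 0.
Among 1, 0, 8, 0, the best is 8 at C. Subgame-perfect outcome: (C, W) with payoffs (8, 20).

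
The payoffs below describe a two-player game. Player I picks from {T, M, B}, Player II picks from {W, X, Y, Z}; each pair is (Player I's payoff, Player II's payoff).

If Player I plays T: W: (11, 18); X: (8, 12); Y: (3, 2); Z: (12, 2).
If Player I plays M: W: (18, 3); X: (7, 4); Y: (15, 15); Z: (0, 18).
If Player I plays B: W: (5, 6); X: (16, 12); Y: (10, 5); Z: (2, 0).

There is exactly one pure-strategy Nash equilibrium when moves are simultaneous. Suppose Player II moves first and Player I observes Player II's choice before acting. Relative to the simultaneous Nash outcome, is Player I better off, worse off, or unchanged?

worse off

Work backward from Player I's decision.
- W: Player I compares 11, 18, 5 and picks M; Player II would get 3.
- X: Player I compares 8, 7, 16 and picks B; Player II would get 12.
- Y: Player I compares 3, 15, 10 and picks M; Player II would get 15.
- Z: Player I compares 12, 0, 2 and picks T; Player II would get 2.
Maximizing over 3, 12, 15, 2, Player II chooses Y. Subgame-perfect outcome: (M, Y) with payoffs (15, 15).
For the simultaneous game, intersect best replies.
Player I's best replies: W→M; X→B; Y→M; Z→T.
Player II's best replies: T→W; M→Z; B→X.
The unique mutual best reply is (B, X), giving (16, 12).
Player I earns 15 sequentially versus 16 at the Nash outcome: worse off.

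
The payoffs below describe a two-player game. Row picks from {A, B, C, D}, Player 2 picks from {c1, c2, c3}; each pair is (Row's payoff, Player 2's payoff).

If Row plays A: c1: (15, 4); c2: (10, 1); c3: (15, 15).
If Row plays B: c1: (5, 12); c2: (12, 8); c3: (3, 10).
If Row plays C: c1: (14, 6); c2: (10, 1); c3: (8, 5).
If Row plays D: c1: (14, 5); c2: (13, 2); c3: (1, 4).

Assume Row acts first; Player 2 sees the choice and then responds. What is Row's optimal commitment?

Work backward from Player 2's decision.
- A: Player 2 compares 4, 1, 15 and picks c3; Row would get 15.
- B: Player 2 compares 12, 8, 10 and picks c1; Row would get 5.
- C: Player 2 compares 6, 1, 5 and picks c1; Row would get 14.
- D: Player 2 compares 5, 2, 4 and picks c1; Row would get 14.
Row's induced payoffs are 15, 5, 14, 14, so Row commits to A. Subgame-perfect outcome: (A, c3) with payoffs (15, 15).

A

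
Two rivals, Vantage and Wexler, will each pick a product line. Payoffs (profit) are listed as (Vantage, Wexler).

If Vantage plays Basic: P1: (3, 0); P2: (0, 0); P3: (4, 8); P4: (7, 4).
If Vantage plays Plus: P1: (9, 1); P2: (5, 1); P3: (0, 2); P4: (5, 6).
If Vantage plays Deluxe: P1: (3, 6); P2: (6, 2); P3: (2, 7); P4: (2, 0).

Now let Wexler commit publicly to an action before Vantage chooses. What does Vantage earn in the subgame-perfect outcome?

Work backward from Vantage's decision.
- P1 → Vantage plays Plus (best of 3, 9, 3); Wexler gets 1.
- P2 → Vantage plays Deluxe (best of 0, 5, 6); Wexler gets 2.
- P3 → Vantage plays Basic (best of 4, 0, 2); Wexler gets 8.
- P4 → Vantage plays Basic (best of 7, 5, 2); Wexler gets 4.
Maximizing over 1, 2, 8, 4, Wexler chooses P3. Subgame-perfect outcome: (Basic, P3) with payoffs (4, 8).

4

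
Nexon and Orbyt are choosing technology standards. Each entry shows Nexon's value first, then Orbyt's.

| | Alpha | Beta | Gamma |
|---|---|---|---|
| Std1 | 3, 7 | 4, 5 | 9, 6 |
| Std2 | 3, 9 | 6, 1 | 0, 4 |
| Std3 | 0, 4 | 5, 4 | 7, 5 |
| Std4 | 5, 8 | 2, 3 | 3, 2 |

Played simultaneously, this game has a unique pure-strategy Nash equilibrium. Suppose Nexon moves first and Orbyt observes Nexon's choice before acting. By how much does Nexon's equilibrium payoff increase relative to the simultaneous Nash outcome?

2

Backward induction with Nexon moving first.
- Std1: Orbyt compares 7, 5, 6 and picks Alpha; Nexon would get 3.
- Std2: Orbyt compares 9, 1, 4 and picks Alpha; Nexon would get 3.
- Std3: Orbyt compares 4, 4, 5 and picks Gamma; Nexon would get 7.
- Std4: Orbyt compares 8, 3, 2 and picks Alpha; Nexon would get 5.
Maximizing over 3, 3, 7, 5, Nexon chooses Std3. Subgame-perfect outcome: (Std3, Gamma) with payoffs (7, 5).
For the simultaneous game, intersect best replies.
Nexon's best replies: Alpha→Std4; Beta→Std2; Gamma→Std1.
Orbyt's best replies: Std1→Alpha; Std2→Alpha; Std3→Gamma; Std4→Alpha.
The unique mutual best reply is (Std4, Alpha), giving (5, 8).
Nexon's commitment gain: 7 − 5 = 2.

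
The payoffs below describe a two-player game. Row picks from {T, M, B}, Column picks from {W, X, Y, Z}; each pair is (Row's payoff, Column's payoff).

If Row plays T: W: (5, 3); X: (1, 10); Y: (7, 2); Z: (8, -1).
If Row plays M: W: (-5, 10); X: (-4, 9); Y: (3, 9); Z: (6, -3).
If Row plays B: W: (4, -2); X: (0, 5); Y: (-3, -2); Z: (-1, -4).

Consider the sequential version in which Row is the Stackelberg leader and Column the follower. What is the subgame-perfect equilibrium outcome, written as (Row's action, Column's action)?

(T, X)

Backward induction with Row moving first.
- T: BR = X, leader payoff 1.
- M: BR = W, leader payoff -5.
- B: BR = X, leader payoff 0.
Row's induced payoffs are 1, -5, 0, so Row commits to T. Subgame-perfect outcome: (T, X) with payoffs (1, 10).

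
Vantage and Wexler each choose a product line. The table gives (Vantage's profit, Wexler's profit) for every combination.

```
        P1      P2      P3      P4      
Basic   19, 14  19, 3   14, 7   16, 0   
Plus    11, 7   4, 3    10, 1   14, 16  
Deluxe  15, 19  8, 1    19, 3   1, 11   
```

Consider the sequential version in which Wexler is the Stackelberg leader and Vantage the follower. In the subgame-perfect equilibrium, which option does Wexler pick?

P1

Work backward from Vantage's decision.
- P1: Vantage compares 19, 11, 15 and picks Basic; Wexler would get 14.
- P2: Vantage compares 19, 4, 8 and picks Basic; Wexler would get 3.
- P3: Vantage compares 14, 10, 19 and picks Deluxe; Wexler would get 3.
- P4: Vantage compares 16, 14, 1 and picks Basic; Wexler would get 0.
Maximizing over 14, 3, 3, 0, Wexler chooses P1. Subgame-perfect outcome: (Basic, P1) with payoffs (19, 14).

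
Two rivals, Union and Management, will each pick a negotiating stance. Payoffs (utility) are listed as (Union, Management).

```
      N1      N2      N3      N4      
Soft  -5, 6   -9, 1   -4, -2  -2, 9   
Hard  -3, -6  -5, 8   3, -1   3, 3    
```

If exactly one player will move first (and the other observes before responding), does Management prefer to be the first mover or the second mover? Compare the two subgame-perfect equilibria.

second

If Union leads: Management's best replies are Soft→N4, Hard→N2; Union's induced payoffs -2, -5; outcome (Soft, N4), payoffs (-2, 9).
If Management leads: Union's best replies are N1→Hard, N2→Hard, N3→Hard, N4→Hard; Management's induced payoffs -6, 8, -1, 3; outcome (Hard, N2), payoffs (-5, 8).
Management gets 8 moving first and 9 moving second, so Management prefers to move second.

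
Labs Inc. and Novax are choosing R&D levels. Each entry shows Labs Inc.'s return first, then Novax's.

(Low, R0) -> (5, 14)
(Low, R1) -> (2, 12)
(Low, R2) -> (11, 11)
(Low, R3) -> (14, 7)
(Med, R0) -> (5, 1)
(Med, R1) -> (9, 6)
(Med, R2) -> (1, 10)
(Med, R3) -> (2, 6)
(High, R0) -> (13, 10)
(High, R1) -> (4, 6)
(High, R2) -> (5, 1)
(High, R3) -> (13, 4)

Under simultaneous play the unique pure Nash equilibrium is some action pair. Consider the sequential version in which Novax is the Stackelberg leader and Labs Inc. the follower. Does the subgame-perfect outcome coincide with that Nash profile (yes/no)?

Backward induction with Novax moving first.
- R0: Labs Inc. compares 5, 5, 13 and picks High; Novax would get 10.
- R1: Labs Inc. compares 2, 9, 4 and picks Med; Novax would get 6.
- R2: Labs Inc. compares 11, 1, 5 and picks Low; Novax would get 11.
- R3: Labs Inc. compares 14, 2, 13 and picks Low; Novax would get 7.
Among 10, 6, 11, 7, the best is 11 at R2. Subgame-perfect outcome: (Low, R2) with payoffs (11, 11).
Now find the simultaneous Nash equilibrium.
Labs Inc.'s best replies: R0→High; R1→Med; R2→Low; R3→Low.
Novax's best replies: Low→R0; Med→R2; High→R0.
The unique mutual best reply is (High, R0), giving (13, 10).
Sequential outcome (Low, R2) differs from the Nash profile (High, R0).

no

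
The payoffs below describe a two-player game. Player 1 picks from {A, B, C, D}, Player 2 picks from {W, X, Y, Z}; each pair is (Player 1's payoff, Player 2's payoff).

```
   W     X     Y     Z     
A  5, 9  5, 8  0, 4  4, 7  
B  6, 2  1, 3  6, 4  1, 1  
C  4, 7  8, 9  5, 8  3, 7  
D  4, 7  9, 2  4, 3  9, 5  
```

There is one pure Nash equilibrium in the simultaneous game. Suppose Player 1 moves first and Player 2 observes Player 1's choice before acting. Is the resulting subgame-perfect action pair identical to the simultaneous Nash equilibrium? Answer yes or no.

no

Backward induction with Player 1 moving first.
- A → Player 2 plays W (best of 9, 8, 4, 7); Player 1 gets 5.
- B → Player 2 plays Y (best of 2, 3, 4, 1); Player 1 gets 6.
- C → Player 2 plays X (best of 7, 9, 8, 7); Player 1 gets 8.
- D → Player 2 plays W (best of 7, 2, 3, 5); Player 1 gets 4.
Maximizing over 5, 6, 8, 4, Player 1 chooses C. Subgame-perfect outcome: (C, X) with payoffs (8, 9).
For the simultaneous game, intersect best replies.
Player 1's best replies: W→B; X→D; Y→B; Z→D.
Player 2's best replies: A→W; B→Y; C→X; D→W.
The unique mutual best reply is (B, Y), giving (6, 4).
Sequential outcome (C, X) differs from the Nash profile (B, Y).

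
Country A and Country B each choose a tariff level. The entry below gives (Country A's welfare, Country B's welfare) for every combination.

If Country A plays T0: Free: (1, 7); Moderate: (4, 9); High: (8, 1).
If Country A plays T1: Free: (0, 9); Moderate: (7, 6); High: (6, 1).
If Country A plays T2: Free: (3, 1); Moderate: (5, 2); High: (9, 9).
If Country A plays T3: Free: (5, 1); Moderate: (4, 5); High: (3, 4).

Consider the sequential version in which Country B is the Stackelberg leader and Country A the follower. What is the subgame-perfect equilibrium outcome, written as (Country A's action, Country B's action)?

Backward induction with Country B moving first.
- Free: BR = T3, leader payoff 1.
- Moderate: BR = T1, leader payoff 6.
- High: BR = T2, leader payoff 9.
Maximizing over 1, 6, 9, Country B chooses High. Subgame-perfect outcome: (T2, High) with payoffs (9, 9).

(T2, High)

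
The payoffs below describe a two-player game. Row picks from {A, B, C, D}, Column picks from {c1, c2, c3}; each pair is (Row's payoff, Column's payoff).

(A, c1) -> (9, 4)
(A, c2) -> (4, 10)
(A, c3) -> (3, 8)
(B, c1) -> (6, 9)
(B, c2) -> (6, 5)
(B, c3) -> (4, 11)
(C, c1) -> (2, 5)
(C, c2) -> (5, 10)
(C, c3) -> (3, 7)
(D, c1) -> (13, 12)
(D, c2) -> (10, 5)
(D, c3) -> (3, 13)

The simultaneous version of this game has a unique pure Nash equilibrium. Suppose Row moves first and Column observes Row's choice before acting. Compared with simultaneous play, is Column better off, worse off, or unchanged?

worse off

Column best-responds to each possible Row move:
- A: Column compares 4, 10, 8 and picks c2; Row would get 4.
- B: Column compares 9, 5, 11 and picks c3; Row would get 4.
- C: Column compares 5, 10, 7 and picks c2; Row would get 5.
- D: Column compares 12, 5, 13 and picks c3; Row would get 3.
Among 4, 4, 5, 3, the best is 5 at C. Subgame-perfect outcome: (C, c2) with payoffs (5, 10).
Under simultaneous play:
Row's best replies: c1→D; c2→D; c3→B.
Column's best replies: A→c2; B→c3; C→c2; D→c3.
Only (B, c3) has each player best-responding; Nash payoffs (4, 11).
Column earns 10 sequentially versus 11 at the Nash outcome: worse off.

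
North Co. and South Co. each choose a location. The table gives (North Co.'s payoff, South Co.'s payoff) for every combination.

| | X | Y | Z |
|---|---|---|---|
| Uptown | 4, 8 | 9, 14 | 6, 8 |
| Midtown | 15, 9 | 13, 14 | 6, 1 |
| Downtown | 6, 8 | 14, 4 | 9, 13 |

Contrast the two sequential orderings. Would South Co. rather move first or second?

second

If North Co. leads: South Co.'s best replies are Uptown→Y, Midtown→Y, Downtown→Z; North Co.'s induced payoffs 9, 13, 9; outcome (Midtown, Y), payoffs (13, 14).
If South Co. leads: North Co.'s best replies are X→Midtown, Y→Downtown, Z→Downtown; South Co.'s induced payoffs 9, 4, 13; outcome (Downtown, Z), payoffs (9, 13).
South Co. gets 13 moving first and 14 moving second, so South Co. prefers to move second.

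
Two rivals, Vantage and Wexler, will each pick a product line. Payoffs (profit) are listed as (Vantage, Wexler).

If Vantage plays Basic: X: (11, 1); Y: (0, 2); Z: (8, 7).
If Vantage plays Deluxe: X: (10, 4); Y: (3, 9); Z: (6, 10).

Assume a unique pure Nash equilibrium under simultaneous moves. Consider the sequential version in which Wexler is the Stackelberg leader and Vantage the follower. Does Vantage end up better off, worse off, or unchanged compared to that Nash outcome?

Vantage best-responds to each possible Wexler move:
- X: BR = Basic, leader payoff 1.
- Y: BR = Deluxe, leader payoff 9.
- Z: BR = Basic, leader payoff 7.
Wexler's induced payoffs are 1, 9, 7, so Wexler commits to Y. Subgame-perfect outcome: (Deluxe, Y) with payoffs (3, 9).
For the simultaneous game, intersect best replies.
Vantage's best replies: X→Basic; Y→Deluxe; Z→Basic.
Wexler's best replies: Basic→Z; Deluxe→Z.
Only (Basic, Z) has each player best-responding; Nash payoffs (8, 7).
Vantage earns 3 sequentially versus 8 at the Nash outcome: worse off.

worse off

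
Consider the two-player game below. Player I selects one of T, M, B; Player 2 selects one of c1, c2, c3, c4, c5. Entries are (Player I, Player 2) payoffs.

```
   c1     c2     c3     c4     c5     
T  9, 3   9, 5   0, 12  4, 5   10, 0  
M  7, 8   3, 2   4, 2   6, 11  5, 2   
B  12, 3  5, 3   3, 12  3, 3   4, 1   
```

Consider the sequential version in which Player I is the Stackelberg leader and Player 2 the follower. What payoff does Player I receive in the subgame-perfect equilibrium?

6

Work backward from Player 2's decision.
- T: Player 2 compares 3, 5, 12, 5, 0 and picks c3; Player I would get 0.
- M: Player 2 compares 8, 2, 2, 11, 2 and picks c4; Player I would get 6.
- B: Player 2 compares 3, 3, 12, 3, 1 and picks c3; Player I would get 3.
Among 0, 6, 3, the best is 6 at M. Subgame-perfect outcome: (M, c4) with payoffs (6, 11).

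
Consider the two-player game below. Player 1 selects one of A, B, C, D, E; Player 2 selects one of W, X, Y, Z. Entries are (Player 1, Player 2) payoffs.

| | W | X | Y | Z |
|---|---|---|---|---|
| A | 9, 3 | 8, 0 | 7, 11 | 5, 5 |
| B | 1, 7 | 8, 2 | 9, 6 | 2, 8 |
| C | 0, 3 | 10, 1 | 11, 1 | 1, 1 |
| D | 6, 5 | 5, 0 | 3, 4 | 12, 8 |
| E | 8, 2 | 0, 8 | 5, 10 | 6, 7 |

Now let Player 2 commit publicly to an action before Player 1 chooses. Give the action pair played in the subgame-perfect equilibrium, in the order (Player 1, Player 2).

(D, Z)

Player 1 best-responds to each possible Player 2 move:
- W: Player 1 compares 9, 1, 0, 6, 8 and picks A; Player 2 would get 3.
- X: Player 1 compares 8, 8, 10, 5, 0 and picks C; Player 2 would get 1.
- Y: Player 1 compares 7, 9, 11, 3, 5 and picks C; Player 2 would get 1.
- Z: Player 1 compares 5, 2, 1, 12, 6 and picks D; Player 2 would get 8.
Maximizing over 3, 1, 1, 8, Player 2 chooses Z. Subgame-perfect outcome: (D, Z) with payoffs (12, 8).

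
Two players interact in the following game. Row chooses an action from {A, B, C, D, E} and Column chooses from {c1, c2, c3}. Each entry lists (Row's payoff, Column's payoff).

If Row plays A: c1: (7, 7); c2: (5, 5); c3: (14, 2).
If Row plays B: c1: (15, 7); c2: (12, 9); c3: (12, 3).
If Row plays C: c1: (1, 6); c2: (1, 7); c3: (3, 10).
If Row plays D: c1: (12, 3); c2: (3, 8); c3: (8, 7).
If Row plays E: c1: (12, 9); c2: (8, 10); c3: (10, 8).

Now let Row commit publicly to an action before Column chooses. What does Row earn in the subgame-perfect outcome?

Work backward from Column's decision.
- A → Column plays c1 (best of 7, 5, 2); Row gets 7.
- B → Column plays c2 (best of 7, 9, 3); Row gets 12.
- C → Column plays c3 (best of 6, 7, 10); Row gets 3.
- D → Column plays c2 (best of 3, 8, 7); Row gets 3.
- E → Column plays c2 (best of 9, 10, 8); Row gets 8.
Among 7, 12, 3, 3, 8, the best is 12 at B. Subgame-perfect outcome: (B, c2) with payoffs (12, 9).

12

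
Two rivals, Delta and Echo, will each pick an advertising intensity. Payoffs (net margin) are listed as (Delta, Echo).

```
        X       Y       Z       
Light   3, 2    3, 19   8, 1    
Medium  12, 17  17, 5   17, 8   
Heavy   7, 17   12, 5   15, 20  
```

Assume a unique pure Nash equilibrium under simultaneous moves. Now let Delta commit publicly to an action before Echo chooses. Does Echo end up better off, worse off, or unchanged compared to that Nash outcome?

Solve by backward induction (Delta leads).
- Light: Echo compares 2, 19, 1 and picks Y; Delta would get 3.
- Medium: Echo compares 17, 5, 8 and picks X; Delta would get 12.
- Heavy: Echo compares 17, 5, 20 and picks Z; Delta would get 15.
Among 3, 12, 15, the best is 15 at Heavy. Subgame-perfect outcome: (Heavy, Z) with payoffs (15, 20).
For the simultaneous game, intersect best replies.
Delta's best replies: X→Medium; Y→Medium; Z→Medium.
Echo's best replies: Light→Y; Medium→X; Heavy→Z.
Only (Medium, X) has each player best-responding; Nash payoffs (12, 17).
Echo earns 20 sequentially versus 17 at the Nash outcome: better off.

better off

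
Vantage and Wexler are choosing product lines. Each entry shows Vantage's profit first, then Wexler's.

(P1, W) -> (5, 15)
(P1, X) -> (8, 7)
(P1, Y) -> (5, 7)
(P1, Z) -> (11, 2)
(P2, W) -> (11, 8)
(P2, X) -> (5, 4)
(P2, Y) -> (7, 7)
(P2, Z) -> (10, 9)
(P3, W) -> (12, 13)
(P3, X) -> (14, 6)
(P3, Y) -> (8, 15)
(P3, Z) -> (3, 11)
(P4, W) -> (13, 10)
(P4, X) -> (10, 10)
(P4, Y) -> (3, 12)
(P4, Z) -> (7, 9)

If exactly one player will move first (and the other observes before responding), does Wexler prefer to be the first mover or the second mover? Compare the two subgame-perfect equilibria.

If Vantage leads: Wexler's best replies are P1→W, P2→Z, P3→Y, P4→Y; Vantage's induced payoffs 5, 10, 8, 3; outcome (P2, Z), payoffs (10, 9).
If Wexler leads: Vantage's best replies are W→P4, X→P3, Y→P3, Z→P1; Wexler's induced payoffs 10, 6, 15, 2; outcome (P3, Y), payoffs (8, 15).
Wexler gets 15 moving first and 9 moving second, so Wexler prefers to move first.

first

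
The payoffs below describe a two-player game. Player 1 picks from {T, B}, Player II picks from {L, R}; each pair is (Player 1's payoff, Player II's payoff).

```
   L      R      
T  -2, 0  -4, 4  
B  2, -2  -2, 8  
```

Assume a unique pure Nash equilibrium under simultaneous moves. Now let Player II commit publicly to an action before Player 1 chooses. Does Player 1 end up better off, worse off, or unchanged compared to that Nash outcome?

unchanged

Backward induction with Player II moving first.
- L → Player 1 plays B (best of -2, 2); Player II gets -2.
- R → Player 1 plays B (best of -4, -2); Player II gets 8.
Player II's induced payoffs are -2, 8, so Player II commits to R. Subgame-perfect outcome: (B, R) with payoffs (-2, 8).
Under simultaneous play:
Player 1's best replies: L→B; R→B.
Player II's best replies: T→R; B→R.
Only (B, R) has each player best-responding; Nash payoffs (-2, 8).
Player 1 earns -2 sequentially versus -2 at the Nash outcome: unchanged.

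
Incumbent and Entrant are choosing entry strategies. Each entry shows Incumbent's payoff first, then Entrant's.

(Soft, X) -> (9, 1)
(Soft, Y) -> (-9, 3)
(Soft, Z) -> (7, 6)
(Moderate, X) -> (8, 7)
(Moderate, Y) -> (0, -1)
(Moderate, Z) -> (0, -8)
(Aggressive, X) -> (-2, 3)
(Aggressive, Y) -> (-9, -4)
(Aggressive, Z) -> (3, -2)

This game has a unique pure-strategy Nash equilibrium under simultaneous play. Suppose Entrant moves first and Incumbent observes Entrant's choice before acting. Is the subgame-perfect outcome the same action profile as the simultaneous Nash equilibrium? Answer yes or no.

yes

Incumbent best-responds to each possible Entrant move:
- X: Incumbent compares 9, 8, -2 and picks Soft; Entrant would get 1.
- Y: Incumbent compares -9, 0, -9 and picks Moderate; Entrant would get -1.
- Z: Incumbent compares 7, 0, 3 and picks Soft; Entrant would get 6.
Among 1, -1, 6, the best is 6 at Z. Subgame-perfect outcome: (Soft, Z) with payoffs (7, 6).
For the simultaneous game, intersect best replies.
Incumbent's best replies: X→Soft; Y→Moderate; Z→Soft.
Entrant's best replies: Soft→Z; Moderate→X; Aggressive→X.
Only (Soft, Z) has each player best-responding; Nash payoffs (7, 6).
Sequential outcome (Soft, Z) coincides with the Nash profile (Soft, Z).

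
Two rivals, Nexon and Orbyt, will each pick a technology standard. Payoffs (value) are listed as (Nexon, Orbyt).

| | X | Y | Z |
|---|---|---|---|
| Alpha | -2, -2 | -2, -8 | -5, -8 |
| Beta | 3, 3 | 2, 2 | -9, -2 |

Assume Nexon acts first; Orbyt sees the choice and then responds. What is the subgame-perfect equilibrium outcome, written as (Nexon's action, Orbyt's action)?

Backward induction with Nexon moving first.
- Alpha: Orbyt compares -2, -8, -8 and picks X; Nexon would get -2.
- Beta: Orbyt compares 3, 2, -2 and picks X; Nexon would get 3.
Among -2, 3, the best is 3 at Beta. Subgame-perfect outcome: (Beta, X) with payoffs (3, 3).

(Beta, X)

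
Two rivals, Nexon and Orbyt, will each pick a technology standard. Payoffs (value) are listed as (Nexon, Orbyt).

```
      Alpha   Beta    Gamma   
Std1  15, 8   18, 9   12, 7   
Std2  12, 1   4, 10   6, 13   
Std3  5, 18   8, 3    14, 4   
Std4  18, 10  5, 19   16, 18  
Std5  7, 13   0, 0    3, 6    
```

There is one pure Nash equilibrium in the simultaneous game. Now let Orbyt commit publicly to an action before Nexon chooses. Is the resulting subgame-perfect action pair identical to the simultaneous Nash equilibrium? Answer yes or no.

no

Backward induction with Orbyt moving first.
- Alpha → Nexon plays Std4 (best of 15, 12, 5, 18, 7); Orbyt gets 10.
- Beta → Nexon plays Std1 (best of 18, 4, 8, 5, 0); Orbyt gets 9.
- Gamma → Nexon plays Std4 (best of 12, 6, 14, 16, 3); Orbyt gets 18.
Orbyt's induced payoffs are 10, 9, 18, so Orbyt commits to Gamma. Subgame-perfect outcome: (Std4, Gamma) with payoffs (16, 18).
For the simultaneous game, intersect best replies.
Nexon's best replies: Alpha→Std4; Beta→Std1; Gamma→Std4.
Orbyt's best replies: Std1→Beta; Std2→Gamma; Std3→Alpha; Std4→Beta; Std5→Alpha.
The unique mutual best reply is (Std1, Beta), giving (18, 9).
Sequential outcome (Std4, Gamma) differs from the Nash profile (Std1, Beta).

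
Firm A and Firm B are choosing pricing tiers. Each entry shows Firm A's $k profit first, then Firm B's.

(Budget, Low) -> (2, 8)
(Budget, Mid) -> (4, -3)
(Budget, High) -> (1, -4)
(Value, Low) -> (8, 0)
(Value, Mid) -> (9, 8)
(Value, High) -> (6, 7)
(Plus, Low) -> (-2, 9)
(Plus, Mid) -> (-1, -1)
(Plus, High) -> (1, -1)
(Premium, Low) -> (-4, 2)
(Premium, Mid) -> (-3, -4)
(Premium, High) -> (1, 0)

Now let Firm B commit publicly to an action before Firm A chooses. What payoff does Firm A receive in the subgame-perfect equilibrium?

Firm A best-responds to each possible Firm B move:
- Low: Firm A compares 2, 8, -2, -4 and picks Value; Firm B would get 0.
- Mid: Firm A compares 4, 9, -1, -3 and picks Value; Firm B would get 8.
- High: Firm A compares 1, 6, 1, 1 and picks Value; Firm B would get 7.
Maximizing over 0, 8, 7, Firm B chooses Mid. Subgame-perfect outcome: (Value, Mid) with payoffs (9, 8).

9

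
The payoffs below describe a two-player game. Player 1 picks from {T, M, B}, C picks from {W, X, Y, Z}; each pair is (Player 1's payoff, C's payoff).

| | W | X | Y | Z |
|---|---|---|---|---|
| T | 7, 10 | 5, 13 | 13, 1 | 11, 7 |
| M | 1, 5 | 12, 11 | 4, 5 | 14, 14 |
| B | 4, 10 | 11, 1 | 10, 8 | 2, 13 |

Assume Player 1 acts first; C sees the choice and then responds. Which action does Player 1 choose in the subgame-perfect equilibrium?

C best-responds to each possible Player 1 move:
- T: BR = X, leader payoff 5.
- M: BR = Z, leader payoff 14.
- B: BR = Z, leader payoff 2.
Maximizing over 5, 14, 2, Player 1 chooses M. Subgame-perfect outcome: (M, Z) with payoffs (14, 14).

M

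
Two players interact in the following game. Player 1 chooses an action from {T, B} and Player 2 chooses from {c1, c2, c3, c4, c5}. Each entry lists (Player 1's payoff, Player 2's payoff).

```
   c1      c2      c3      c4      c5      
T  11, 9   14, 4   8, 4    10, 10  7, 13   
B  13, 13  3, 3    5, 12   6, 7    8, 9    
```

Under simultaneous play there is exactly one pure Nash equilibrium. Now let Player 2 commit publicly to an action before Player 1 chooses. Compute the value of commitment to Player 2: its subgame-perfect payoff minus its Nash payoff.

Player 1 best-responds to each possible Player 2 move:
- c1: Player 1 compares 11, 13 and picks B; Player 2 would get 13.
- c2: Player 1 compares 14, 3 and picks T; Player 2 would get 4.
- c3: Player 1 compares 8, 5 and picks T; Player 2 would get 4.
- c4: Player 1 compares 10, 6 and picks T; Player 2 would get 10.
- c5: Player 1 compares 7, 8 and picks B; Player 2 would get 9.
Player 2's induced payoffs are 13, 4, 4, 10, 9, so Player 2 commits to c1. Subgame-perfect outcome: (B, c1) with payoffs (13, 13).
For the simultaneous game, intersect best replies.
Player 1's best replies: c1→B; c2→T; c3→T; c4→T; c5→B.
Player 2's best replies: T→c5; B→c1.
The unique mutual best reply is (B, c1), giving (13, 13).
Player 2's commitment gain: 13 − 13 = 0.

0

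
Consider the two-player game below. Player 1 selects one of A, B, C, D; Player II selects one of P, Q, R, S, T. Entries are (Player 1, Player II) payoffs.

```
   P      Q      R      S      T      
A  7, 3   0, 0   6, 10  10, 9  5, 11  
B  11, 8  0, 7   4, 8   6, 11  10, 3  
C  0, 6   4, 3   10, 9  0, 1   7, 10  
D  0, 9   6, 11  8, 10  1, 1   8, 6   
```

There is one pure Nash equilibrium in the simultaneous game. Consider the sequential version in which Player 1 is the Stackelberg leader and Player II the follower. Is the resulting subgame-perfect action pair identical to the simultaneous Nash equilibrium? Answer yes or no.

no

Solve by backward induction (Player 1 leads).
- A: Player II compares 3, 0, 10, 9, 11 and picks T; Player 1 would get 5.
- B: Player II compares 8, 7, 8, 11, 3 and picks S; Player 1 would get 6.
- C: Player II compares 6, 3, 9, 1, 10 and picks T; Player 1 would get 7.
- D: Player II compares 9, 11, 10, 1, 6 and picks Q; Player 1 would get 6.
Player 1's induced payoffs are 5, 6, 7, 6, so Player 1 commits to C. Subgame-perfect outcome: (C, T) with payoffs (7, 10).
For the simultaneous game, intersect best replies.
Player 1's best replies: P→B; Q→D; R→C; S→A; T→B.
Player II's best replies: A→T; B→S; C→T; D→Q.
Only (D, Q) has each player best-responding; Nash payoffs (6, 11).
Sequential outcome (C, T) differs from the Nash profile (D, Q).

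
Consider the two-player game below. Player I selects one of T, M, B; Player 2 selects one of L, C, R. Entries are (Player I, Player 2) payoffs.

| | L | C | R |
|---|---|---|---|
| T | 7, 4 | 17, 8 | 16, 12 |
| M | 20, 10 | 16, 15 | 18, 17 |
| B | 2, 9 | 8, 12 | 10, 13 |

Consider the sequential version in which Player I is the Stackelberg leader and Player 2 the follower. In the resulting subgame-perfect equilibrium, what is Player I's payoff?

Work backward from Player 2's decision.
- T: BR = R, leader payoff 16.
- M: BR = R, leader payoff 18.
- B: BR = R, leader payoff 10.
Among 16, 18, 10, the best is 18 at M. Subgame-perfect outcome: (M, R) with payoffs (18, 17).

18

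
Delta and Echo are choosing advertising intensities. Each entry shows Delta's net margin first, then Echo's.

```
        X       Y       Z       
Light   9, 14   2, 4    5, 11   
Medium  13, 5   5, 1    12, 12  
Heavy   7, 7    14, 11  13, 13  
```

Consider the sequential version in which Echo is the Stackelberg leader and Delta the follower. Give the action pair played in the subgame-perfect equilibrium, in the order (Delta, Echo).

(Heavy, Z)

Work backward from Delta's decision.
- X: BR = Medium, leader payoff 5.
- Y: BR = Heavy, leader payoff 11.
- Z: BR = Heavy, leader payoff 13.
Among 5, 11, 13, the best is 13 at Z. Subgame-perfect outcome: (Heavy, Z) with payoffs (13, 13).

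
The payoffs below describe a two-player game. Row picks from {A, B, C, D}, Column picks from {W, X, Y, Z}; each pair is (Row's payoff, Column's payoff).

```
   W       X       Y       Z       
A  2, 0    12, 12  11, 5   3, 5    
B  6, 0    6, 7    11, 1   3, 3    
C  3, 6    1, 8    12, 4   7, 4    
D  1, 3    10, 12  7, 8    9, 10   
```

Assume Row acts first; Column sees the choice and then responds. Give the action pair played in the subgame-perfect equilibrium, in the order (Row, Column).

(A, X)

Solve by backward induction (Row leads).
- A: BR = X, leader payoff 12.
- B: BR = X, leader payoff 6.
- C: BR = X, leader payoff 1.
- D: BR = X, leader payoff 10.
Among 12, 6, 1, 10, the best is 12 at A. Subgame-perfect outcome: (A, X) with payoffs (12, 12).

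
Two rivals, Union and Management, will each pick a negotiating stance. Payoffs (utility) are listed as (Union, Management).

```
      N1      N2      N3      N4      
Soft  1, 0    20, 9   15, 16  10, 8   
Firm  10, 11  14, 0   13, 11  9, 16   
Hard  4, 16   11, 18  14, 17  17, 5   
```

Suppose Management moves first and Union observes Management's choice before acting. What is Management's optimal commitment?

Solve by backward induction (Management leads).
- N1: BR = Firm, leader payoff 11.
- N2: BR = Soft, leader payoff 9.
- N3: BR = Soft, leader payoff 16.
- N4: BR = Hard, leader payoff 5.
Among 11, 9, 16, 5, the best is 16 at N3. Subgame-perfect outcome: (Soft, N3) with payoffs (15, 16).

N3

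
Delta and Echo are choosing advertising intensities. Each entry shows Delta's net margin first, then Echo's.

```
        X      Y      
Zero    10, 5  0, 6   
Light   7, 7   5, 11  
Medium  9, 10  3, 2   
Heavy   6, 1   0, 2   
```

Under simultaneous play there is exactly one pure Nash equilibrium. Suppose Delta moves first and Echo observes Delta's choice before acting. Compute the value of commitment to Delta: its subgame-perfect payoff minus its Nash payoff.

Solve by backward induction (Delta leads).
- Zero → Echo plays Y (best of 5, 6); Delta gets 0.
- Light → Echo plays Y (best of 7, 11); Delta gets 5.
- Medium → Echo plays X (best of 10, 2); Delta gets 9.
- Heavy → Echo plays Y (best of 1, 2); Delta gets 0.
Among 0, 5, 9, 0, the best is 9 at Medium. Subgame-perfect outcome: (Medium, X) with payoffs (9, 10).
Under simultaneous play:
Delta's best replies: X→Zero; Y→Light.
Echo's best replies: Zero→Y; Light→Y; Medium→X; Heavy→Y.
Only (Light, Y) has each player best-responding; Nash payoffs (5, 11).
Delta's commitment gain: 9 − 5 = 4.

4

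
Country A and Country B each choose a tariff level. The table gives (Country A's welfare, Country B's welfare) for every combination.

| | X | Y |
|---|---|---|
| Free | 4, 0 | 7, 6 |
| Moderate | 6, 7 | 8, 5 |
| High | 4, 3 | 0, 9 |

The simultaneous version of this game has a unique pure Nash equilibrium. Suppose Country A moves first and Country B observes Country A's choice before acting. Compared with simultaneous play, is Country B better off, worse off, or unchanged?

Work backward from Country B's decision.
- Free → Country B plays Y (best of 0, 6); Country A gets 7.
- Moderate → Country B plays X (best of 7, 5); Country A gets 6.
- High → Country B plays Y (best of 3, 9); Country A gets 0.
Maximizing over 7, 6, 0, Country A chooses Free. Subgame-perfect outcome: (Free, Y) with payoffs (7, 6).
Now find the simultaneous Nash equilibrium.
Country A's best replies: X→Moderate; Y→Moderate.
Country B's best replies: Free→Y; Moderate→X; High→Y.
The unique mutual best reply is (Moderate, X), giving (6, 7).
Country B earns 6 sequentially versus 7 at the Nash outcome: worse off.

worse off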